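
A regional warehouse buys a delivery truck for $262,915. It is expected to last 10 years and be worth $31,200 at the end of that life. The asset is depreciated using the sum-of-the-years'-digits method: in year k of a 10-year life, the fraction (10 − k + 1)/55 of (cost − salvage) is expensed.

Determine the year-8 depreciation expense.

$12,639

Depreciable base = $262,915 − $31,200 = $231,715.
Sum of the years' digits = 10+9+8+7+6+5+4+3+2+1 = 55.
Year 1: $231,715 × 10/55 = $42,130. Book value $220,785.
Year 2: $231,715 × 9/55 = $37,917. Book value $182,868.
Year 3: $231,715 × 8/55 = $33,704. Book value $149,164.
Year 4: $231,715 × 7/55 = $29,491. Book value $119,673.
Year 5: $231,715 × 6/55 = $25,278. Book value $94,395.
Year 6: $231,715 × 5/55 = $21,065. Book value $73,330.
Year 7: $231,715 × 4/55 = $16,852. Book value $56,478.
Year 8: $231,715 × 3/55 = $12,639. Book value $43,839.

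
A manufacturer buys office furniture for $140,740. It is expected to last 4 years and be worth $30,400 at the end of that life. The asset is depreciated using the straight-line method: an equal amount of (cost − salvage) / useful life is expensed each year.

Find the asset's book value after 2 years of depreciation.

$85,570

Depreciable base = $140,740 − $30,400 = $110,340.
Annual expense = $110,340 / 4 = $27,585.
End of year 1: book value $113,155.
End of year 2: book value $85,570.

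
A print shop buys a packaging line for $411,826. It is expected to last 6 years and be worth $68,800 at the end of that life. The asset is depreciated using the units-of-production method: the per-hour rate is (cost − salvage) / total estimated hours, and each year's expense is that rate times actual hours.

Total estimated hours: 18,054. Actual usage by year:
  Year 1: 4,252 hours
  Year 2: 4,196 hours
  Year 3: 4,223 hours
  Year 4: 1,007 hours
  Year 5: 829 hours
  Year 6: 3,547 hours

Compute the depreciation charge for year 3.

Depreciable base = $411,826 − $68,800 = $343,026.
Rate = $343,026 / 18,054 hours = $19 per hour.
Year 1: 4,252 × $19 = $80,788. Book value $331,038.
Year 2: 4,196 × $19 = $79,724. Book value $251,314.
Year 3: 4,223 × $19 = $80,237. Book value $171,077.

$80,237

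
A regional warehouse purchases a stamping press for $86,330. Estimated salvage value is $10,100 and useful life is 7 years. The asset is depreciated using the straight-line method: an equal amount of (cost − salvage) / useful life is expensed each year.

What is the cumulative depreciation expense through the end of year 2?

$21,780

Depreciable base = $86,330 − $10,100 = $76,230.
Annual expense = $76,230 / 7 = $10,890.
End of year 1: book value $75,440.
End of year 2: book value $64,550.
Accumulated through year 2 = $86,330 − $64,550 = $21,780.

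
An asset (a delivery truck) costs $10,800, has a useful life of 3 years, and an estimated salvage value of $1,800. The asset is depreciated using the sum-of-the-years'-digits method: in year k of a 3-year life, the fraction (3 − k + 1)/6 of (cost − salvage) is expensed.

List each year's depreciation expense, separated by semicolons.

$4,500; $3,000; $1,500

Depreciable base = $10,800 − $1,800 = $9,000.
Sum of the years' digits = 3+2+1 = 6.
Year 1: $9,000 × 3/6 = $4,500. Book value $6,300.
Year 2: $9,000 × 2/6 = $3,000. Book value $3,300.
Year 3: $9,000 × 1/6 = $1,500. Book value $1,800.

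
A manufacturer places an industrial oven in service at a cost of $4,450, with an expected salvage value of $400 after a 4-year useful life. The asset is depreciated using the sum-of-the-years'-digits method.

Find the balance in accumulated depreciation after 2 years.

Depreciable base = $4,450 − $400 = $4,050.
Sum of the years' digits = 4+3+2+1 = 10.
Year 1: $4,050 × 4/10 = $1,620. Book value $2,830.
Year 2: $4,050 × 3/10 = $1,215. Book value $1,615.
Accumulated through year 2 = $4,450 − $1,615 = $2,835.

$2,835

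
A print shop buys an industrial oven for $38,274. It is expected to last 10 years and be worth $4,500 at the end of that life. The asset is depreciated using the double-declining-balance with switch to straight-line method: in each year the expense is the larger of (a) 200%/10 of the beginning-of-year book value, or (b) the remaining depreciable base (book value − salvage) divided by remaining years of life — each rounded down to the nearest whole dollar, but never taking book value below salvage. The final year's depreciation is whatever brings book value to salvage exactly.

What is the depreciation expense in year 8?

Depreciable base = $38,274 − $4,500 = $33,774.
Year 1: DB = ⌊$38,274 × 200%/10⌋ = $7,654; SL = ⌊$33,774/10⌋ = $3,377 → take DB $7,654. Book value $30,620.
Year 2: DB = ⌊$30,620 × 200%/10⌋ = $6,124; SL = ⌊$26,120/9⌋ = $2,902 → take DB $6,124. Book value $24,496.
Year 3: DB = ⌊$24,496 × 200%/10⌋ = $4,899; SL = ⌊$19,996/8⌋ = $2,499 → take DB $4,899. Book value $19,597.
Year 4: DB = ⌊$19,597 × 200%/10⌋ = $3,919; SL = ⌊$15,097/7⌋ = $2,156 → take DB $3,919. Book value $15,678.
Year 5: DB = ⌊$15,678 × 200%/10⌋ = $3,135; SL = ⌊$11,178/6⌋ = $1,863 → take DB $3,135. Book value $12,543.
Year 6: DB = ⌊$12,543 × 200%/10⌋ = $2,508; SL = ⌊$8,043/5⌋ = $1,608 → take DB $2,508. Book value $10,035.
Year 7: DB = ⌊$10,035 × 200%/10⌋ = $2,007; SL = ⌊$5,535/4⌋ = $1,383 → take DB $2,007. Book value $8,028.
Year 8: DB = ⌊$8,028 × 200%/10⌋ = $1,605; SL = ⌊$3,528/3⌋ = $1,176 → take DB $1,605. Book value $6,423.

$1,605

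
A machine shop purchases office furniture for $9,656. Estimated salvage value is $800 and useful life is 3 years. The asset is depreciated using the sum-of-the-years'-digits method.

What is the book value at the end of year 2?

$2,276

Depreciable base = $9,656 − $800 = $8,856.
Sum of the years' digits = 3+2+1 = 6.
Year 1: $8,856 × 3/6 = $4,428. Book value $5,228.
Year 2: $8,856 × 2/6 = $2,952. Book value $2,276.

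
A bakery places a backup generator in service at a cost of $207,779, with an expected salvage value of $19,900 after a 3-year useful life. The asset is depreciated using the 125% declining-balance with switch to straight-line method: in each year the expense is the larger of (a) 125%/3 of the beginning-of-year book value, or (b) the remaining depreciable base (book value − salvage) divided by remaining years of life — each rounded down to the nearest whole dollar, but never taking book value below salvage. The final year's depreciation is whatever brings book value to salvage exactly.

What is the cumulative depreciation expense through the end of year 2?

$137,226

Depreciable base = $207,779 − $19,900 = $187,879.
Year 1: DB = ⌊$207,779 × 125%/3⌋ = $86,574; SL = ⌊$187,879/3⌋ = $62,626 → take DB $86,574. Book value $121,205.
Year 2: DB = ⌊$121,205 × 125%/3⌋ = $50,502; SL = ⌊$101,305/2⌋ = $50,652 → take SL $50,652. Book value $70,553.
Accumulated through year 2 = $207,779 − $70,553 = $137,226.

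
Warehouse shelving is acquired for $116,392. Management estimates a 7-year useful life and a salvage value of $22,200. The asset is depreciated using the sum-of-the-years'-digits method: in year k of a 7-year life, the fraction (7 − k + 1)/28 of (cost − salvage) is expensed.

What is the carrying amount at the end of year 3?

Depreciable base = $116,392 − $22,200 = $94,192.
Sum of the years' digits = 7+6+5+4+3+2+1 = 28.
Year 1: $94,192 × 7/28 = $23,548. Book value $92,844.
Year 2: $94,192 × 6/28 = $20,184. Book value $72,660.
Year 3: $94,192 × 5/28 = $16,820. Book value $55,840.

$55,840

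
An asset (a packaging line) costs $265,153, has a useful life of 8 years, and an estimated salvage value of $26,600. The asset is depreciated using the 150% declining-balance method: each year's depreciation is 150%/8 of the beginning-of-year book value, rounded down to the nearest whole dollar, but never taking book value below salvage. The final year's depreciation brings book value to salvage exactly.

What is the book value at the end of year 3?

$142,223

Depreciable base = $265,153 − $26,600 = $238,553.
Year 1: ⌊$265,153 × 150%/8⌋ = $49,716. Book value $215,437.
Year 2: ⌊$215,437 × 150%/8⌋ = $40,394. Book value $175,043.
Year 3: ⌊$175,043 × 150%/8⌋ = $32,820. Book value $142,223.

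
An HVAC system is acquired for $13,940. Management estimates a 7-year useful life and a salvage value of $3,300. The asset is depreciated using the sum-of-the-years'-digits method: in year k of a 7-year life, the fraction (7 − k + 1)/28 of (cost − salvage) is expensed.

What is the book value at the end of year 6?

Depreciable base = $13,940 − $3,300 = $10,640.
Sum of the years' digits = 7+6+5+4+3+2+1 = 28.
Year 1: $10,640 × 7/28 = $2,660. Book value $11,280.
Year 2: $10,640 × 6/28 = $2,280. Book value $9,000.
Year 3: $10,640 × 5/28 = $1,900. Book value $7,100.
Year 4: $10,640 × 4/28 = $1,520. Book value $5,580.
Year 5: $10,640 × 3/28 = $1,140. Book value $4,440.
Year 6: $10,640 × 2/28 = $760. Book value $3,680.

$3,680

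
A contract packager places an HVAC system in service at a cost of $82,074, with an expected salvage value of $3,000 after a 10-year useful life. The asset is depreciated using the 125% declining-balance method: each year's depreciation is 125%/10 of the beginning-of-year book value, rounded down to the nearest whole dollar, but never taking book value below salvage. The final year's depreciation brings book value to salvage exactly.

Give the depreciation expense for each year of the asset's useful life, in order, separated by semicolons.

$10,259; $8,976; $7,854; $6,873; $6,014; $5,262; $4,604; $4,029; $3,525; $21,678

Depreciable base = $82,074 − $3,000 = $79,074.
Year 1: ⌊$82,074 × 125%/10⌋ = $10,259. Book value $71,815.
Year 2: ⌊$71,815 × 125%/10⌋ = $8,976. Book value $62,839.
Year 3: ⌊$62,839 × 125%/10⌋ = $7,854. Book value $54,985.
Year 4: ⌊$54,985 × 125%/10⌋ = $6,873. Book value $48,112.
Year 5: ⌊$48,112 × 125%/10⌋ = $6,014. Book value $42,098.
Year 6: ⌊$42,098 × 125%/10⌋ = $5,262. Book value $36,836.
Year 7: ⌊$36,836 × 125%/10⌋ = $4,604. Book value $32,232.
Year 8: ⌊$32,232 × 125%/10⌋ = $4,029. Book value $28,203.
Year 9: ⌊$28,203 × 125%/10⌋ = $3,525. Book value $24,678.
Year 10 (final): $24,678 − $3,000 = $21,678. Book value $3,000.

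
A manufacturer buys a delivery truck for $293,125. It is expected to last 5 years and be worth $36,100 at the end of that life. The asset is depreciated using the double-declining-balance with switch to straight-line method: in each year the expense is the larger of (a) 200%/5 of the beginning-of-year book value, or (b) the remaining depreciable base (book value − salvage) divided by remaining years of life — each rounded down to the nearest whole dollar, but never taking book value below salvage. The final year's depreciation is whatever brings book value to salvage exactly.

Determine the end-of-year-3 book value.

Depreciable base = $293,125 − $36,100 = $257,025.
Year 1: DB = ⌊$293,125 × 200%/5⌋ = $117,250; SL = ⌊$257,025/5⌋ = $51,405 → take DB $117,250. Book value $175,875.
Year 2: DB = ⌊$175,875 × 200%/5⌋ = $70,350; SL = ⌊$139,775/4⌋ = $34,943 → take DB $70,350. Book value $105,525.
Year 3: DB = ⌊$105,525 × 200%/5⌋ = $42,210; SL = ⌊$69,425/3⌋ = $23,141 → take DB $42,210. Book value $63,315.

$63,315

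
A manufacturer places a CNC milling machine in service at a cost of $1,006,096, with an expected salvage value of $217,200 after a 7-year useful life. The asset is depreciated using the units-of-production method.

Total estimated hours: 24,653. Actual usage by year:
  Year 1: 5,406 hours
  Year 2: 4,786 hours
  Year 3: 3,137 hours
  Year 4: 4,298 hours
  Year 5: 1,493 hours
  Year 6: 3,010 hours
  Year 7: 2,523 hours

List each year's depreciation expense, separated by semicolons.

Depreciable base = $1,006,096 − $217,200 = $788,896.
Rate = $788,896 / 24,653 hours = $32 per hour.
Year 1: 5,406 × $32 = $172,992. Book value $833,104.
Year 2: 4,786 × $32 = $153,152. Book value $679,952.
Year 3: 3,137 × $32 = $100,384. Book value $579,568.
Year 4: 4,298 × $32 = $137,536. Book value $442,032.
Year 5: 1,493 × $32 = $47,776. Book value $394,256.
Year 6: 3,010 × $32 = $96,320. Book value $297,936.
Year 7: 2,523 × $32 = $80,736. Book value $217,200.

$172,992; $153,152; $100,384; $137,536; $47,776; $96,320; $80,736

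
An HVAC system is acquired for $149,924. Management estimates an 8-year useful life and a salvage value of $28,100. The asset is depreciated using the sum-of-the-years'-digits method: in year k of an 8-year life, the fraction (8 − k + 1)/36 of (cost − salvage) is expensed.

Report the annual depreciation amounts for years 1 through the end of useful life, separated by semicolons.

Depreciable base = $149,924 − $28,100 = $121,824.
Sum of the years' digits = 8+7+6+5+4+3+2+1 = 36.
Year 1: $121,824 × 8/36 = $27,072. Book value $122,852.
Year 2: $121,824 × 7/36 = $23,688. Book value $99,164.
Year 3: $121,824 × 6/36 = $20,304. Book value $78,860.
Year 4: $121,824 × 5/36 = $16,920. Book value $61,940.
Year 5: $121,824 × 4/36 = $13,536. Book value $48,404.
Year 6: $121,824 × 3/36 = $10,152. Book value $38,252.
Year 7: $121,824 × 2/36 = $6,768. Book value $31,484.
Year 8: $121,824 × 1/36 = $3,384. Book value $28,100.

$27,072; $23,688; $20,304; $16,920; $13,536; $10,152; $6,768; $3,384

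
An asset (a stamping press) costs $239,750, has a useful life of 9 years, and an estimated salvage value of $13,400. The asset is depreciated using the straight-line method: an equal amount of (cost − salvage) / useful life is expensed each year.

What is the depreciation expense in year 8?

Depreciable base = $239,750 − $13,400 = $226,350.
Annual expense = $226,350 / 9 = $25,150.

$25,150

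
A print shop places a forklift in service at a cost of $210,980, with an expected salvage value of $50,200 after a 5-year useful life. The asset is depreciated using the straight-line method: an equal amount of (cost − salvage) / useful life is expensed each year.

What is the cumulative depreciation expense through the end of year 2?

$64,312

Depreciable base = $210,980 − $50,200 = $160,780.
Annual expense = $160,780 / 5 = $32,156.
End of year 1: book value $178,824.
End of year 2: book value $146,668.
Accumulated through year 2 = $210,980 − $146,668 = $64,312.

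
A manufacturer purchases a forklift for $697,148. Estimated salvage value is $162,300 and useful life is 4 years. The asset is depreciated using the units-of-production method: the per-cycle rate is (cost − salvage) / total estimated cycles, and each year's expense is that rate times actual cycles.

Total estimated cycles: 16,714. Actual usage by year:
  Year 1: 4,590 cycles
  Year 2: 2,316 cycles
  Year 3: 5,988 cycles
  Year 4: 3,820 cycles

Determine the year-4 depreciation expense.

Depreciable base = $697,148 − $162,300 = $534,848.
Rate = $534,848 / 16,714 cycles = $32 per cycle.
Year 1: 4,590 × $32 = $146,880. Book value $550,268.
Year 2: 2,316 × $32 = $74,112. Book value $476,156.
Year 3: 5,988 × $32 = $191,616. Book value $284,540.
Year 4: 3,820 × $32 = $122,240. Book value $162,300.

$122,240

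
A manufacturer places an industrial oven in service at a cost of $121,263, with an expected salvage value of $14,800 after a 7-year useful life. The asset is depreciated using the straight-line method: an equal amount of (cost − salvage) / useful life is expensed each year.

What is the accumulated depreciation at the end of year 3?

Depreciable base = $121,263 − $14,800 = $106,463.
Annual expense = $106,463 / 7 = $15,209.
End of year 1: book value $106,054.
End of year 2: book value $90,845.
End of year 3: book value $75,636.
Accumulated through year 3 = $121,263 − $75,636 = $45,627.

$45,627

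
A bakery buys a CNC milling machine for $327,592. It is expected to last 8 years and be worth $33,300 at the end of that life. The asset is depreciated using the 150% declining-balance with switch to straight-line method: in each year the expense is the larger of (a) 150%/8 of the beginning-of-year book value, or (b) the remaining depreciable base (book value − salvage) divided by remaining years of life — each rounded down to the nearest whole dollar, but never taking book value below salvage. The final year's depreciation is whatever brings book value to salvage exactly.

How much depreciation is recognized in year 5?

$27,367

Depreciable base = $327,592 − $33,300 = $294,292.
Year 1: DB = ⌊$327,592 × 150%/8⌋ = $61,423; SL = ⌊$294,292/8⌋ = $36,786 → take DB $61,423. Book value $266,169.
Year 2: DB = ⌊$266,169 × 150%/8⌋ = $49,906; SL = ⌊$232,869/7⌋ = $33,267 → take DB $49,906. Book value $216,263.
Year 3: DB = ⌊$216,263 × 150%/8⌋ = $40,549; SL = ⌊$182,963/6⌋ = $30,493 → take DB $40,549. Book value $175,714.
Year 4: DB = ⌊$175,714 × 150%/8⌋ = $32,946; SL = ⌊$142,414/5⌋ = $28,482 → take DB $32,946. Book value $142,768.
Year 5: DB = ⌊$142,768 × 150%/8⌋ = $26,769; SL = ⌊$109,468/4⌋ = $27,367 → take SL $27,367. Book value $115,401.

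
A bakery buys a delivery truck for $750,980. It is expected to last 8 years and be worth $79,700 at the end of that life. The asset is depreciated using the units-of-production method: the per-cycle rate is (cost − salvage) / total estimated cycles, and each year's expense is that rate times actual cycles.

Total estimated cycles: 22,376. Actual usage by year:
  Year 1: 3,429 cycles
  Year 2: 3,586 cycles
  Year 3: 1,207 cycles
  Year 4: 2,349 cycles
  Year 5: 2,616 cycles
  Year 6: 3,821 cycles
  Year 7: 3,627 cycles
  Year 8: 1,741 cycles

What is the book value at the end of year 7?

$131,930

Depreciable base = $750,980 − $79,700 = $671,280.
Rate = $671,280 / 22,376 cycles = $30 per cycle.
Year 1: 3,429 × $30 = $102,870. Book value $648,110.
Year 2: 3,586 × $30 = $107,580. Book value $540,530.
Year 3: 1,207 × $30 = $36,210. Book value $504,320.
Year 4: 2,349 × $30 = $70,470. Book value $433,850.
Year 5: 2,616 × $30 = $78,480. Book value $355,370.
Year 6: 3,821 × $30 = $114,630. Book value $240,740.
Year 7: 3,627 × $30 = $108,810. Book value $131,930.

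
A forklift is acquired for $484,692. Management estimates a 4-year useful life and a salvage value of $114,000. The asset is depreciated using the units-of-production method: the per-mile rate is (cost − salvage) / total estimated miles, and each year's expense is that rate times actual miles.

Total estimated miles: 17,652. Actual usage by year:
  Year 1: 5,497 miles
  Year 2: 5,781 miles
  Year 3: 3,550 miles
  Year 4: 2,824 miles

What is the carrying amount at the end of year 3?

Depreciable base = $484,692 − $114,000 = $370,692.
Rate = $370,692 / 17,652 miles = $21 per mile.
Year 1: 5,497 × $21 = $115,437. Book value $369,255.
Year 2: 5,781 × $21 = $121,401. Book value $247,854.
Year 3: 3,550 × $21 = $74,550. Book value $173,304.

$173,304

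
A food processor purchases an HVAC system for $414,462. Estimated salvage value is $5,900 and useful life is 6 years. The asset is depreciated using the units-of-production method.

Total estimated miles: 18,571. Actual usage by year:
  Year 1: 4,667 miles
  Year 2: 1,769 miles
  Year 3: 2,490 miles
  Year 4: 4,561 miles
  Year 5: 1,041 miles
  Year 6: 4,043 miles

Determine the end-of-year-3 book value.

$218,090

Depreciable base = $414,462 − $5,900 = $408,562.
Rate = $408,562 / 18,571 miles = $22 per mile.
Year 1: 4,667 × $22 = $102,674. Book value $311,788.
Year 2: 1,769 × $22 = $38,918. Book value $272,870.
Year 3: 2,490 × $22 = $54,780. Book value $218,090.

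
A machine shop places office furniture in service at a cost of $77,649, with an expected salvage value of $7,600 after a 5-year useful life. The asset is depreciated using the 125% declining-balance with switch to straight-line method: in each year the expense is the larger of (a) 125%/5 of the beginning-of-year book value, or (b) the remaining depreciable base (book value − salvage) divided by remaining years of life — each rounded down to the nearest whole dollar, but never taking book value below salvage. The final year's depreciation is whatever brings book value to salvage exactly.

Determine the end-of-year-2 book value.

Depreciable base = $77,649 − $7,600 = $70,049.
Year 1: DB = ⌊$77,649 × 125%/5⌋ = $19,412; SL = ⌊$70,049/5⌋ = $14,009 → take DB $19,412. Book value $58,237.
Year 2: DB = ⌊$58,237 × 125%/5⌋ = $14,559; SL = ⌊$50,637/4⌋ = $12,659 → take DB $14,559. Book value $43,678.

$43,678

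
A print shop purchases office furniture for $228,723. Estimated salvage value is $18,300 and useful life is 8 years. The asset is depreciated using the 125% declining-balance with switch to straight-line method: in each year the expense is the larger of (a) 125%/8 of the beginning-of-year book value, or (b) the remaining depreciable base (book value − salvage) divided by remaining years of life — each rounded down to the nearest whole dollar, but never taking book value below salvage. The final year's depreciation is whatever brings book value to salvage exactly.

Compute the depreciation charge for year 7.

$23,818

Depreciable base = $228,723 − $18,300 = $210,423.
Year 1: DB = ⌊$228,723 × 125%/8⌋ = $35,737; SL = ⌊$210,423/8⌋ = $26,302 → take DB $35,737. Book value $192,986.
Year 2: DB = ⌊$192,986 × 125%/8⌋ = $30,154; SL = ⌊$174,686/7⌋ = $24,955 → take DB $30,154. Book value $162,832.
Year 3: DB = ⌊$162,832 × 125%/8⌋ = $25,442; SL = ⌊$144,532/6⌋ = $24,088 → take DB $25,442. Book value $137,390.
Year 4: DB = ⌊$137,390 × 125%/8⌋ = $21,467; SL = ⌊$119,090/5⌋ = $23,818 → take SL $23,818. Book value $113,572.
Year 5: DB = ⌊$113,572 × 125%/8⌋ = $17,745; SL = ⌊$95,272/4⌋ = $23,818 → take SL $23,818. Book value $89,754.
Year 6: DB = ⌊$89,754 × 125%/8⌋ = $14,024; SL = ⌊$71,454/3⌋ = $23,818 → take SL $23,818. Book value $65,936.
Year 7: DB = ⌊$65,936 × 125%/8⌋ = $10,302; SL = ⌊$47,636/2⌋ = $23,818 → take SL $23,818. Book value $42,118.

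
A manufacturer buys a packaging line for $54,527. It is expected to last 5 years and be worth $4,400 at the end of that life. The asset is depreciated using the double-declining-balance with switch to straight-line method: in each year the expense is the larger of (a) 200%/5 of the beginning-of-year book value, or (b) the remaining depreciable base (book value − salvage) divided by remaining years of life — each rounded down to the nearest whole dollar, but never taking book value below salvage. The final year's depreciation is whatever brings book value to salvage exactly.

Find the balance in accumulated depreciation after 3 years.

$42,748

Depreciable base = $54,527 − $4,400 = $50,127.
Year 1: DB = ⌊$54,527 × 200%/5⌋ = $21,810; SL = ⌊$50,127/5⌋ = $10,025 → take DB $21,810. Book value $32,717.
Year 2: DB = ⌊$32,717 × 200%/5⌋ = $13,086; SL = ⌊$28,317/4⌋ = $7,079 → take DB $13,086. Book value $19,631.
Year 3: DB = ⌊$19,631 × 200%/5⌋ = $7,852; SL = ⌊$15,231/3⌋ = $5,077 → take DB $7,852. Book value $11,779.
Accumulated through year 3 = $54,527 − $11,779 = $42,748.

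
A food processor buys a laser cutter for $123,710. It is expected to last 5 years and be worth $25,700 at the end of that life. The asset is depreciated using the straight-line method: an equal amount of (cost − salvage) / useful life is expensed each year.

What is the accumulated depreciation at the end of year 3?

Depreciable base = $123,710 − $25,700 = $98,010.
Annual expense = $98,010 / 5 = $19,602.
End of year 1: book value $104,108.
End of year 2: book value $84,506.
End of year 3: book value $64,904.
Accumulated through year 3 = $123,710 − $64,904 = $58,806.

$58,806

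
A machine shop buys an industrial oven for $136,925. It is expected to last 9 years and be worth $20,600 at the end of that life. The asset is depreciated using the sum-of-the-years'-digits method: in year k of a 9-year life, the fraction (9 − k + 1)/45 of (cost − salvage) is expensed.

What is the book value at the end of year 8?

Depreciable base = $136,925 − $20,600 = $116,325.
Sum of the years' digits = 9+8+7+6+5+4+3+2+1 = 45.
Year 1: $116,325 × 9/45 = $23,265. Book value $113,660.
Year 2: $116,325 × 8/45 = $20,680. Book value $92,980.
Year 3: $116,325 × 7/45 = $18,095. Book value $74,885.
Year 4: $116,325 × 6/45 = $15,510. Book value $59,375.
Year 5: $116,325 × 5/45 = $12,925. Book value $46,450.
Year 6: $116,325 × 4/45 = $10,340. Book value $36,110.
Year 7: $116,325 × 3/45 = $7,755. Book value $28,355.
Year 8: $116,325 × 2/45 = $5,170. Book value $23,185.

$23,185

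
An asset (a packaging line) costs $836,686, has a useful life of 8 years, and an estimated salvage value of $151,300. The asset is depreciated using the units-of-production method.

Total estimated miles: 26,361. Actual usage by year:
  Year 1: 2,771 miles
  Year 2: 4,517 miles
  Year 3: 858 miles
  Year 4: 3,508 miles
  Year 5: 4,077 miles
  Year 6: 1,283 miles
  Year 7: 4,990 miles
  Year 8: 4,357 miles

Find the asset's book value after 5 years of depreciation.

Depreciable base = $836,686 − $151,300 = $685,386.
Rate = $685,386 / 26,361 miles = $26 per mile.
Year 1: 2,771 × $26 = $72,046. Book value $764,640.
Year 2: 4,517 × $26 = $117,442. Book value $647,198.
Year 3: 858 × $26 = $22,308. Book value $624,890.
Year 4: 3,508 × $26 = $91,208. Book value $533,682.
Year 5: 4,077 × $26 = $106,002. Book value $427,680.

$427,680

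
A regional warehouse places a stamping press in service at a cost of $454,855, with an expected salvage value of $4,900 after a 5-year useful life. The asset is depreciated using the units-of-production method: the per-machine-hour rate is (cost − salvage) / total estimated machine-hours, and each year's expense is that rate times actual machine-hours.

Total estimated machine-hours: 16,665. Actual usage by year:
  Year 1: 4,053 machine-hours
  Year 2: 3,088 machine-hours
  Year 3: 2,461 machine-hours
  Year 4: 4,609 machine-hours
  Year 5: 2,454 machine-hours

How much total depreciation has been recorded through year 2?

Depreciable base = $454,855 − $4,900 = $449,955.
Rate = $449,955 / 16,665 machine-hours = $27 per machine-hour.
Year 1: 4,053 × $27 = $109,431. Book value $345,424.
Year 2: 3,088 × $27 = $83,376. Book value $262,048.
Accumulated through year 2 = $454,855 − $262,048 = $192,807.

$192,807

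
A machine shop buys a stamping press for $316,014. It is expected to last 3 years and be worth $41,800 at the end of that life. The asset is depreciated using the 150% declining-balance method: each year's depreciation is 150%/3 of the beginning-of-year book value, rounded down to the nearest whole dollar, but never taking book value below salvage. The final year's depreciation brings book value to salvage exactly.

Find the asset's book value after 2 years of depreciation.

Depreciable base = $316,014 − $41,800 = $274,214.
Year 1: ⌊$316,014 × 150%/3⌋ = $158,007. Book value $158,007.
Year 2: ⌊$158,007 × 150%/3⌋ = $79,003. Book value $79,004.

$79,004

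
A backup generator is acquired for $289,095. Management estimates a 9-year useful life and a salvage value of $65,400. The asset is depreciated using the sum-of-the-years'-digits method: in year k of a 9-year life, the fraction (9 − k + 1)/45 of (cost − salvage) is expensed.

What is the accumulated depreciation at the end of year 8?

$218,724

Depreciable base = $289,095 − $65,400 = $223,695.
Sum of the years' digits = 9+8+7+6+5+4+3+2+1 = 45.
Year 1: $223,695 × 9/45 = $44,739. Book value $244,356.
Year 2: $223,695 × 8/45 = $39,768. Book value $204,588.
Year 3: $223,695 × 7/45 = $34,797. Book value $169,791.
Year 4: $223,695 × 6/45 = $29,826. Book value $139,965.
Year 5: $223,695 × 5/45 = $24,855. Book value $115,110.
Year 6: $223,695 × 4/45 = $19,884. Book value $95,226.
Year 7: $223,695 × 3/45 = $14,913. Book value $80,313.
Year 8: $223,695 × 2/45 = $9,942. Book value $70,371.
Accumulated through year 8 = $289,095 − $70,371 = $218,724.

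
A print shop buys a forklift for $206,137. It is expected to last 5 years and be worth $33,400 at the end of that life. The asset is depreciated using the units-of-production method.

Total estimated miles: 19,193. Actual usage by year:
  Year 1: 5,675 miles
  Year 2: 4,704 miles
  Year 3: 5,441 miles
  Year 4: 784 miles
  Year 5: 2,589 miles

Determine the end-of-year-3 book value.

Depreciable base = $206,137 − $33,400 = $172,737.
Rate = $172,737 / 19,193 miles = $9 per mile.
Year 1: 5,675 × $9 = $51,075. Book value $155,062.
Year 2: 4,704 × $9 = $42,336. Book value $112,726.
Year 3: 5,441 × $9 = $48,969. Book value $63,757.

$63,757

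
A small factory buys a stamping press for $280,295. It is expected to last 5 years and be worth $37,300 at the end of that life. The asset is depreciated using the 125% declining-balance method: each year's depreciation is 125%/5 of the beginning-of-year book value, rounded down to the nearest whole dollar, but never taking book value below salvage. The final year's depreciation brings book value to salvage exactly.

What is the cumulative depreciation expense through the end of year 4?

Depreciable base = $280,295 − $37,300 = $242,995.
Year 1: ⌊$280,295 × 125%/5⌋ = $70,073. Book value $210,222.
Year 2: ⌊$210,222 × 125%/5⌋ = $52,555. Book value $157,667.
Year 3: ⌊$157,667 × 125%/5⌋ = $39,416. Book value $118,251.
Year 4: ⌊$118,251 × 125%/5⌋ = $29,562. Book value $88,689.
Accumulated through year 4 = $280,295 − $88,689 = $191,606.

$191,606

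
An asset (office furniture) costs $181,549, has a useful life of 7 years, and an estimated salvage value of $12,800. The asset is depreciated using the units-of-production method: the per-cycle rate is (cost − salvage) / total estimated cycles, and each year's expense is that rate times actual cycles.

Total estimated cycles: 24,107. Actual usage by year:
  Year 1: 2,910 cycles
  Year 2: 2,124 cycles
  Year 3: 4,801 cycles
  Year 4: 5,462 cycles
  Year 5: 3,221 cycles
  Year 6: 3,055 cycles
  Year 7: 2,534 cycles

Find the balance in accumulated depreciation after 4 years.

Depreciable base = $181,549 − $12,800 = $168,749.
Rate = $168,749 / 24,107 cycles = $7 per cycle.
Year 1: 2,910 × $7 = $20,370. Book value $161,179.
Year 2: 2,124 × $7 = $14,868. Book value $146,311.
Year 3: 4,801 × $7 = $33,607. Book value $112,704.
Year 4: 5,462 × $7 = $38,234. Book value $74,470.
Accumulated through year 4 = $181,549 − $74,470 = $107,079.

$107,079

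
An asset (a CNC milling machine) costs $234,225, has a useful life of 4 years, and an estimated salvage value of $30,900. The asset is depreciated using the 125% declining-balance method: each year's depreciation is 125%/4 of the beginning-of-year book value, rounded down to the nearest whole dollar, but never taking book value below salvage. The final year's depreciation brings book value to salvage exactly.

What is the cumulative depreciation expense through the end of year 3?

$158,112

Depreciable base = $234,225 − $30,900 = $203,325.
Year 1: ⌊$234,225 × 125%/4⌋ = $73,195. Book value $161,030.
Year 2: ⌊$161,030 × 125%/4⌋ = $50,321. Book value $110,709.
Year 3: ⌊$110,709 × 125%/4⌋ = $34,596. Book value $76,113.
Accumulated through year 3 = $234,225 − $76,113 = $158,112.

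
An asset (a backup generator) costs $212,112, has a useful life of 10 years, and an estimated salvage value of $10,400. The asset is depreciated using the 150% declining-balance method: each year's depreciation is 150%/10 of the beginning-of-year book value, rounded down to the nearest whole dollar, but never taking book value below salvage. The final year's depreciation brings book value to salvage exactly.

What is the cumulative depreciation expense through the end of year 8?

Depreciable base = $212,112 − $10,400 = $201,712.
Year 1: ⌊$212,112 × 150%/10⌋ = $31,816. Book value $180,296.
Year 2: ⌊$180,296 × 150%/10⌋ = $27,044. Book value $153,252.
Year 3: ⌊$153,252 × 150%/10⌋ = $22,987. Book value $130,265.
Year 4: ⌊$130,265 × 150%/10⌋ = $19,539. Book value $110,726.
Year 5: ⌊$110,726 × 150%/10⌋ = $16,608. Book value $94,118.
Year 6: ⌊$94,118 × 150%/10⌋ = $14,117. Book value $80,001.
Year 7: ⌊$80,001 × 150%/10⌋ = $12,000. Book value $68,001.
Year 8: ⌊$68,001 × 150%/10⌋ = $10,200. Book value $57,801.
Accumulated through year 8 = $212,112 − $57,801 = $154,311.

$154,311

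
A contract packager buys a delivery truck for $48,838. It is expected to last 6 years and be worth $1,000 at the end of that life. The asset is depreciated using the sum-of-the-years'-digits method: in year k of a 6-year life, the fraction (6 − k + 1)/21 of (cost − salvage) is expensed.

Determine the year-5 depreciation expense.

Depreciable base = $48,838 − $1,000 = $47,838.
Sum of the years' digits = 6+5+4+3+2+1 = 21.
Year 1: $47,838 × 6/21 = $13,668. Book value $35,170.
Year 2: $47,838 × 5/21 = $11,390. Book value $23,780.
Year 3: $47,838 × 4/21 = $9,112. Book value $14,668.
Year 4: $47,838 × 3/21 = $6,834. Book value $7,834.
Year 5: $47,838 × 2/21 = $4,556. Book value $3,278.

$4,556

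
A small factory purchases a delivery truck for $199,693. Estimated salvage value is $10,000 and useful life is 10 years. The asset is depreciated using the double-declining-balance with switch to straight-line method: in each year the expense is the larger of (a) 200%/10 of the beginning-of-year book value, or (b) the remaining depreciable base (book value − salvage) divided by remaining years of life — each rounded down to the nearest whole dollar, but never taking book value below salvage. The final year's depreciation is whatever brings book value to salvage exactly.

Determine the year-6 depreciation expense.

Depreciable base = $199,693 − $10,000 = $189,693.
Year 1: DB = ⌊$199,693 × 200%/10⌋ = $39,938; SL = ⌊$189,693/10⌋ = $18,969 → take DB $39,938. Book value $159,755.
Year 2: DB = ⌊$159,755 × 200%/10⌋ = $31,951; SL = ⌊$149,755/9⌋ = $16,639 → take DB $31,951. Book value $127,804.
Year 3: DB = ⌊$127,804 × 200%/10⌋ = $25,560; SL = ⌊$117,804/8⌋ = $14,725 → take DB $25,560. Book value $102,244.
Year 4: DB = ⌊$102,244 × 200%/10⌋ = $20,448; SL = ⌊$92,244/7⌋ = $13,177 → take DB $20,448. Book value $81,796.
Year 5: DB = ⌊$81,796 × 200%/10⌋ = $16,359; SL = ⌊$71,796/6⌋ = $11,966 → take DB $16,359. Book value $65,437.
Year 6: DB = ⌊$65,437 × 200%/10⌋ = $13,087; SL = ⌊$55,437/5⌋ = $11,087 → take DB $13,087. Book value $52,350.

$13,087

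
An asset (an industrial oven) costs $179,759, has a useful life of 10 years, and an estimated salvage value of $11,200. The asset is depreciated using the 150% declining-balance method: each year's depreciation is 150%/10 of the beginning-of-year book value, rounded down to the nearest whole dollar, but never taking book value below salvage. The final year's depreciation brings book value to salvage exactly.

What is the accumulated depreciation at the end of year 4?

Depreciable base = $179,759 − $11,200 = $168,559.
Year 1: ⌊$179,759 × 150%/10⌋ = $26,963. Book value $152,796.
Year 2: ⌊$152,796 × 150%/10⌋ = $22,919. Book value $129,877.
Year 3: ⌊$129,877 × 150%/10⌋ = $19,481. Book value $110,396.
Year 4: ⌊$110,396 × 150%/10⌋ = $16,559. Book value $93,837.
Accumulated through year 4 = $179,759 − $93,837 = $85,922.

$85,922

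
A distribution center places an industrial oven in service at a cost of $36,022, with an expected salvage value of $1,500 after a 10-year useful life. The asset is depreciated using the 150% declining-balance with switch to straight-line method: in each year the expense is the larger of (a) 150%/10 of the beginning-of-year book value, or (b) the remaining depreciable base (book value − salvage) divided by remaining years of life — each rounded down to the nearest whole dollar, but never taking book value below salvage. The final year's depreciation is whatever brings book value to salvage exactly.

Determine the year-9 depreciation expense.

Depreciable base = $36,022 − $1,500 = $34,522.
Year 1: DB = ⌊$36,022 × 150%/10⌋ = $5,403; SL = ⌊$34,522/10⌋ = $3,452 → take DB $5,403. Book value $30,619.
Year 2: DB = ⌊$30,619 × 150%/10⌋ = $4,592; SL = ⌊$29,119/9⌋ = $3,235 → take DB $4,592. Book value $26,027.
Year 3: DB = ⌊$26,027 × 150%/10⌋ = $3,904; SL = ⌊$24,527/8⌋ = $3,065 → take DB $3,904. Book value $22,123.
Year 4: DB = ⌊$22,123 × 150%/10⌋ = $3,318; SL = ⌊$20,623/7⌋ = $2,946 → take DB $3,318. Book value $18,805.
Year 5: DB = ⌊$18,805 × 150%/10⌋ = $2,820; SL = ⌊$17,305/6⌋ = $2,884 → take SL $2,884. Book value $15,921.
Year 6: DB = ⌊$15,921 × 150%/10⌋ = $2,388; SL = ⌊$14,421/5⌋ = $2,884 → take SL $2,884. Book value $13,037.
Year 7: DB = ⌊$13,037 × 150%/10⌋ = $1,955; SL = ⌊$11,537/4⌋ = $2,884 → take SL $2,884. Book value $10,153.
Year 8: DB = ⌊$10,153 × 150%/10⌋ = $1,522; SL = ⌊$8,653/3⌋ = $2,884 → take SL $2,884. Book value $7,269.
Year 9: DB = ⌊$7,269 × 150%/10⌋ = $1,090; SL = ⌊$5,769/2⌋ = $2,884 → take SL $2,884. Book value $4,385.

$2,884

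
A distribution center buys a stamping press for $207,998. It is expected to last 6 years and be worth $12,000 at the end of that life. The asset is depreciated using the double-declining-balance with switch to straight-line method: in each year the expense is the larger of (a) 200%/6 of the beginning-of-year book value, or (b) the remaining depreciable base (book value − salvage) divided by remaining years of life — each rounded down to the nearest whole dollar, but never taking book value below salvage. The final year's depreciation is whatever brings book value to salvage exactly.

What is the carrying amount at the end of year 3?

Depreciable base = $207,998 − $12,000 = $195,998.
Year 1: DB = ⌊$207,998 × 200%/6⌋ = $69,332; SL = ⌊$195,998/6⌋ = $32,666 → take DB $69,332. Book value $138,666.
Year 2: DB = ⌊$138,666 × 200%/6⌋ = $46,222; SL = ⌊$126,666/5⌋ = $25,333 → take DB $46,222. Book value $92,444.
Year 3: DB = ⌊$92,444 × 200%/6⌋ = $30,814; SL = ⌊$80,444/4⌋ = $20,111 → take DB $30,814. Book value $61,630.

$61,630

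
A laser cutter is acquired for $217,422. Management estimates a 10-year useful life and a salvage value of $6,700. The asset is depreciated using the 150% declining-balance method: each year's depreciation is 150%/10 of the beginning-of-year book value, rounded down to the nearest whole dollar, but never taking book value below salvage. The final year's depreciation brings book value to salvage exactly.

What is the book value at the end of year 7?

$69,703

Depreciable base = $217,422 − $6,700 = $210,722.
Year 1: ⌊$217,422 × 150%/10⌋ = $32,613. Book value $184,809.
Year 2: ⌊$184,809 × 150%/10⌋ = $27,721. Book value $157,088.
Year 3: ⌊$157,088 × 150%/10⌋ = $23,563. Book value $133,525.
Year 4: ⌊$133,525 × 150%/10⌋ = $20,028. Book value $113,497.
Year 5: ⌊$113,497 × 150%/10⌋ = $17,024. Book value $96,473.
Year 6: ⌊$96,473 × 150%/10⌋ = $14,470. Book value $82,003.
Year 7: ⌊$82,003 × 150%/10⌋ = $12,300. Book value $69,703.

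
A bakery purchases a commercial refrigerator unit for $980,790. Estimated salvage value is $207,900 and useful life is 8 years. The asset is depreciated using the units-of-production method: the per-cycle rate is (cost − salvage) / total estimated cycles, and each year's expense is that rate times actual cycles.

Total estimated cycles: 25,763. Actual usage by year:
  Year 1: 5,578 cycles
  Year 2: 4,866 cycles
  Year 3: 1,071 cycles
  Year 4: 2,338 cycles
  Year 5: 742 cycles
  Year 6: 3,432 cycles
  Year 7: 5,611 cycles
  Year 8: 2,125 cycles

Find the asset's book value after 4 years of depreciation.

$565,200

Depreciable base = $980,790 − $207,900 = $772,890.
Rate = $772,890 / 25,763 cycles = $30 per cycle.
Year 1: 5,578 × $30 = $167,340. Book value $813,450.
Year 2: 4,866 × $30 = $145,980. Book value $667,470.
Year 3: 1,071 × $30 = $32,130. Book value $635,340.
Year 4: 2,338 × $30 = $70,140. Book value $565,200.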